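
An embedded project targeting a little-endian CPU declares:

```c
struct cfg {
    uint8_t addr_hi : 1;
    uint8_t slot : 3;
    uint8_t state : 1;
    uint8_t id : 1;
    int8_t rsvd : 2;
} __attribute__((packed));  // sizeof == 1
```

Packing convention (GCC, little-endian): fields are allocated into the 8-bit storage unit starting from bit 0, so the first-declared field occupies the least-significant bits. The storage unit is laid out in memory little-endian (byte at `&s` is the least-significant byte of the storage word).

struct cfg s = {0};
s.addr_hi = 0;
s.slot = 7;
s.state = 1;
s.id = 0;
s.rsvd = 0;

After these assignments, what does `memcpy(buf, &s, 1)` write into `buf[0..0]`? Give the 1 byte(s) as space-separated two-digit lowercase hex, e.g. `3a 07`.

1e

addr_hi (1b) val=0 bits=0x0 at bit 0: 0x00
slot (3b) val=7 bits=0x7 at bit 1: 0x0e
state (1b) val=1 bits=0x1 at bit 4: 0x1e
id (1b) val=0 bits=0x0 at bit 5: 0x1e
rsvd (2b) val=0 bits=0x0 at bit 6: 0x1e
word = 0x1e → little-endian bytes:
  [0]=0x1e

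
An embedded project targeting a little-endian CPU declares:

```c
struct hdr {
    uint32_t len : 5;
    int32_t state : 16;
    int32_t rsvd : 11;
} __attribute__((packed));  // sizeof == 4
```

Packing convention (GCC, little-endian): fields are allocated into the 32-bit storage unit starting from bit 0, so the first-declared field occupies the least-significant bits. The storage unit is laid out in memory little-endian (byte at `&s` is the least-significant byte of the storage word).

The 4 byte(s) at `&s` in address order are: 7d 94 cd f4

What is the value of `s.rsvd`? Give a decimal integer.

[0]=0x7d [1]=0x94 [2]=0xcd [3]=0xf4 (little-endian) → word 0xf4cd947d
len [0+:5] = (word>>0) & 0x1f = 29
state [5+:16] = (word>>5) & 0xffff = 27811
rsvd [21+:11] = (word>>21) & 0x7ff = 1958  ←
rsvd signed 11b, MSB=1: 1958 - 2048 = -90

-90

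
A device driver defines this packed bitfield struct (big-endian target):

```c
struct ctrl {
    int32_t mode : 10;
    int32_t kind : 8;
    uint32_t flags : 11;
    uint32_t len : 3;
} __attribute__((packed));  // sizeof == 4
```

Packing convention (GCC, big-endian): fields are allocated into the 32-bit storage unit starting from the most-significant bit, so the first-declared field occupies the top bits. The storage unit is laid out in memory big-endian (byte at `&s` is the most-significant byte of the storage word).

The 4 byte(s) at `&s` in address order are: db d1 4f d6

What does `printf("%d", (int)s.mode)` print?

-145

[0]=0xdb [1]=0xd1 [2]=0x4f [3]=0xd6 (big-endian) → word 0xdbd14fd6
mode:10 @ bit 22 → (0xdbd14fd6>>22)&0x3ff = 0x36f  ←
kind:8 @ bit 14 → (0xdbd14fd6>>14)&0xff = 0x45
flags:11 @ bit 3 → (0xdbd14fd6>>3)&0x7ff = 0x1fa
len:3 @ bit 0 → (0xdbd14fd6>>0)&0x7 = 0x6
mode signed 10b, MSB=1: 879 - 1024 = -145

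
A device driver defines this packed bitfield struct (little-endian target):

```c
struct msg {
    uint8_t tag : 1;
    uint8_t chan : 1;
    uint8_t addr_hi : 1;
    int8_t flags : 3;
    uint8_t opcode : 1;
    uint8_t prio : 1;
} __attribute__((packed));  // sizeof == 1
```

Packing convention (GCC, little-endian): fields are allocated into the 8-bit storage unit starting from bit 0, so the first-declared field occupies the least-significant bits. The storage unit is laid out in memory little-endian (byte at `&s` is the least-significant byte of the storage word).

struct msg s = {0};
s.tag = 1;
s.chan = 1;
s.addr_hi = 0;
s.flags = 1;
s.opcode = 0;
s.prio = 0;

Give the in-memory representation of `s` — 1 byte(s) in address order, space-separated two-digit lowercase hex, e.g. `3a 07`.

0b

tag:1 = 1 → 0x1 << 0 → word 0x01
chan:1 = 1 → 0x1 << 1 → word 0x03
addr_hi:1 = 0 → 0x0 << 2 → word 0x03
flags:3 = 1 → 0x1 << 3 → word 0x0b
opcode:1 = 0 → 0x0 << 6 → word 0x0b
prio:1 = 0 → 0x0 << 7 → word 0x0b
word = 0x0b → little-endian bytes:
  [0]=0x0b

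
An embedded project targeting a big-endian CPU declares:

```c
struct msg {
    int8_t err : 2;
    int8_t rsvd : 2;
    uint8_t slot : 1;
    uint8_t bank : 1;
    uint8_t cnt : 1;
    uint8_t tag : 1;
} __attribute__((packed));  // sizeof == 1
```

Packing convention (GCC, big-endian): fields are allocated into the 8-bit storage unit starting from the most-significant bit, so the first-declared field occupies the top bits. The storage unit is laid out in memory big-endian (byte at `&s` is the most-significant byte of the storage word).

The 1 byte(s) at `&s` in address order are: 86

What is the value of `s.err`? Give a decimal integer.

-2

[0]=0x86 (big-endian) → word 0x86
err:2 @ bit 6 → (0x86>>6)&0x3 = 0x2  ←
rsvd:2 @ bit 4 → (0x86>>4)&0x3 = 0x0
slot:1 @ bit 3 → (0x86>>3)&0x1 = 0x0
bank:1 @ bit 2 → (0x86>>2)&0x1 = 0x1
cnt:1 @ bit 1 → (0x86>>1)&0x1 = 0x1
tag:1 @ bit 0 → (0x86>>0)&0x1 = 0x0
err signed 2b, MSB=1: 2 - 4 = -2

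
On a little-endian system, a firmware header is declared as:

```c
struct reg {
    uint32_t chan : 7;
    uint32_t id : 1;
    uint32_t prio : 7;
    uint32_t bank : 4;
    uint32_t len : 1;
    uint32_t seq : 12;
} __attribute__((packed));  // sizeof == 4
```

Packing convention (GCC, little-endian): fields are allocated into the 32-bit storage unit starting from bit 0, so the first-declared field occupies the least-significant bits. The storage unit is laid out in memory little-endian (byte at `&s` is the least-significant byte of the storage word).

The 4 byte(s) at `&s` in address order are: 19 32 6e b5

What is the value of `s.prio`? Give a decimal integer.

[0]=0x19 [1]=0x32 [2]=0x6e [3]=0xb5 (little-endian) → word 0xb56e3219
chan [0+:7] = (word>>0) & 0x7f = 25
id [7+:1] = (word>>7) & 0x1 = 0
prio [8+:7] = (word>>8) & 0x7f = 50  ←
bank [15+:4] = (word>>15) & 0xf = 12
len [19+:1] = (word>>19) & 0x1 = 1
seq [20+:12] = (word>>20) & 0xfff = 2902

50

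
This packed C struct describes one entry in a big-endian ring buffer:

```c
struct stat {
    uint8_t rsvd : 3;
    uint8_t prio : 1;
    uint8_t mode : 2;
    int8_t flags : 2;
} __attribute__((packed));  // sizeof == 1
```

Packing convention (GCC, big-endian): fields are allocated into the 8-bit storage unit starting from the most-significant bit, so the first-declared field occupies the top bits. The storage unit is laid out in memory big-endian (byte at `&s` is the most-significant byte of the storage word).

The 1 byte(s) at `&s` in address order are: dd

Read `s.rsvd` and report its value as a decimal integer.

[0]=0xdd (big-endian) → word 0xdd
rsvd [5+:3] = (word>>5) & 0x7 = 6  ←
prio [4+:1] = (word>>4) & 0x1 = 1
mode [2+:2] = (word>>2) & 0x3 = 3
flags [0+:2] = (word>>0) & 0x3 = 1

6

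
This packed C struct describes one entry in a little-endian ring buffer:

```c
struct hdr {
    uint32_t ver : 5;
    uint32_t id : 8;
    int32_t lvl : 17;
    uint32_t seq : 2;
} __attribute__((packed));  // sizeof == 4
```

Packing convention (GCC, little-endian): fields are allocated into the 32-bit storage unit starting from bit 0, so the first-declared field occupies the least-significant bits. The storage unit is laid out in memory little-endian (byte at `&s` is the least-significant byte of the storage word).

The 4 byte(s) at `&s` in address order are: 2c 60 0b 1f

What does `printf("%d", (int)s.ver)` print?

12

[0]=0x2c [1]=0x60 [2]=0x0b [3]=0x1f (little-endian) → word 0x1f0b602c
ver [0+:5] = (word>>0) & 0x1f = 12  ←
id [5+:8] = (word>>5) & 0xff = 1
lvl [13+:17] = (word>>13) & 0x1ffff = 63579
seq [30+:2] = (word>>30) & 0x3 = 0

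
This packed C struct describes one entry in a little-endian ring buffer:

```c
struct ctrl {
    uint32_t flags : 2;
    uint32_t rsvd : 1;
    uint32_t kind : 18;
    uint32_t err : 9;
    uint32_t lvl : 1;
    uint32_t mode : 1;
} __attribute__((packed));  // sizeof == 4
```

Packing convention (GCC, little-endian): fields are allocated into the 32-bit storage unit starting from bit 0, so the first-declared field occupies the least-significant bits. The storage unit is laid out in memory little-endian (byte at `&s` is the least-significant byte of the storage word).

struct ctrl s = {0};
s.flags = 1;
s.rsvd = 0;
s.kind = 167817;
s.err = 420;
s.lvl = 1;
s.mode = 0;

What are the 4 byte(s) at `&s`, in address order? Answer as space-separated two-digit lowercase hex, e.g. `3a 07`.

49 7c 94 74

[0+:2] flags=1 & 0x3 = 0x1; word=0x00000001
[2+:1] rsvd=0 & 0x1 = 0x0; word=0x00000001
[3+:18] kind=167817 & 0x3ffff = 0x28f89; word=0x00147c49
[21+:9] err=420 & 0x1ff = 0x1a4; word=0x34947c49
[30+:1] lvl=1 & 0x1 = 0x1; word=0x74947c49
[31+:1] mode=0 & 0x1 = 0x0; word=0x74947c49
word = 0x74947c49 → little-endian bytes:
  [0]=0x49  [1]=0x7c  [2]=0x94  [3]=0x74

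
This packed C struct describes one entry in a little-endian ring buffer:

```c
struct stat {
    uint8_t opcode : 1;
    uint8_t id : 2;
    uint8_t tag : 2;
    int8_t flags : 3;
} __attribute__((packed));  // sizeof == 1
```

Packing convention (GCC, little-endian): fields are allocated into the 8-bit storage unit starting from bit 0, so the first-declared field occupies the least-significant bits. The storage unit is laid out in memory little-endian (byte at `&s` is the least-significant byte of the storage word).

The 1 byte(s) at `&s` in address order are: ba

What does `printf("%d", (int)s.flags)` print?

[0]=0xba (little-endian) → word 0xba
opcode [0+:1] = (word>>0) & 0x1 = 0
id [1+:2] = (word>>1) & 0x3 = 1
tag [3+:2] = (word>>3) & 0x3 = 3
flags [5+:3] = (word>>5) & 0x7 = 5  ←
flags signed 3b, MSB=1: 5 - 8 = -3

-3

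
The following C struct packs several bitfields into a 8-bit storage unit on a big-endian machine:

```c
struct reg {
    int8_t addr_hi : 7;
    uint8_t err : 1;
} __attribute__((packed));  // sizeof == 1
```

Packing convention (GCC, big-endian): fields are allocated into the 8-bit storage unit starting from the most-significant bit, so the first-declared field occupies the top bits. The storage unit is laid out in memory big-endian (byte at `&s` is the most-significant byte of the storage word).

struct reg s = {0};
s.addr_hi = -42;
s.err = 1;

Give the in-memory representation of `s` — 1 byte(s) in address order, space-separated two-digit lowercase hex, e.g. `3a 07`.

addr_hi:7 = -42 → 0x56 << 1 → word 0xac
err:1 = 1 → 0x1 << 0 → word 0xad
word = 0xad → big-endian bytes:
  [0]=0xad

ad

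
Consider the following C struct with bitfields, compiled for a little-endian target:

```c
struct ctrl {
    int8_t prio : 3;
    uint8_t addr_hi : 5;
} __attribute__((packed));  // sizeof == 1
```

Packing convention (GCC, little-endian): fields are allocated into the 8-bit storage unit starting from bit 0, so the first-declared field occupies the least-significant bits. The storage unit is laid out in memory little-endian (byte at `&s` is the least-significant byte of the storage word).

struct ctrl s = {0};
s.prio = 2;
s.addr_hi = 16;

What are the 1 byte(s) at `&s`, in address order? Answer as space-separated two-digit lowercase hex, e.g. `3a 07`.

[0+:3] prio=2 & 0x7 = 0x2; word=0x02
[3+:5] addr_hi=16 & 0x1f = 0x10; word=0x82
word = 0x82 → little-endian bytes:
  [0]=0x82

82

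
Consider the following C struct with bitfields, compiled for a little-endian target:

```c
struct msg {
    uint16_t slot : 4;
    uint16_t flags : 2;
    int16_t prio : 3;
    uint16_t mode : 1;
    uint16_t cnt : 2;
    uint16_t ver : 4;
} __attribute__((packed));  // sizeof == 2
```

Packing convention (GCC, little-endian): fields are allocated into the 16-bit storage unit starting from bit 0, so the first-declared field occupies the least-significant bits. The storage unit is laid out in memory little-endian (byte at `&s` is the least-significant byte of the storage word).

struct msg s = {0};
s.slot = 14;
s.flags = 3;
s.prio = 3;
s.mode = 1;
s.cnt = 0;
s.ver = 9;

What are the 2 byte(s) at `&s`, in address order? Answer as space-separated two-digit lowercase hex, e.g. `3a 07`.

fe 92

slot:4 = 14 → 0xe << 0 → word 0x000e
flags:2 = 3 → 0x3 << 4 → word 0x003e
prio:3 = 3 → 0x3 << 6 → word 0x00fe
mode:1 = 1 → 0x1 << 9 → word 0x02fe
cnt:2 = 0 → 0x0 << 10 → word 0x02fe
ver:4 = 9 → 0x9 << 12 → word 0x92fe
word = 0x92fe → little-endian bytes:
  [0]=0xfe  [1]=0x92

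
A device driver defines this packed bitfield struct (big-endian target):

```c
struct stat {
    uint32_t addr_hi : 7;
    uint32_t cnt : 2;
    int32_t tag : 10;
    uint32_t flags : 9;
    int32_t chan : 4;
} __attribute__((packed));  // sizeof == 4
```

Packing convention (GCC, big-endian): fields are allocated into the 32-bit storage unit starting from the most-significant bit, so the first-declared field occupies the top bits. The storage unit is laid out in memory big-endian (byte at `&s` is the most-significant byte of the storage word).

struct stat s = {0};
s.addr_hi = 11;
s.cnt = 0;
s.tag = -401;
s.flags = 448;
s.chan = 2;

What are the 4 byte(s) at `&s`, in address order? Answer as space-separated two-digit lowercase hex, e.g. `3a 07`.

16 4d fc 02

[25+:7] addr_hi=11 & 0x7f = 0xb; word=0x16000000
[23+:2] cnt=0 & 0x3 = 0x0; word=0x16000000
[13+:10] tag=-401 & 0x3ff = 0x26f; word=0x164de000
[4+:9] flags=448 & 0x1ff = 0x1c0; word=0x164dfc00
[0+:4] chan=2 & 0xf = 0x2; word=0x164dfc02
word = 0x164dfc02 → big-endian bytes:
  [0]=0x16  [1]=0x4d  [2]=0xfc  [3]=0x02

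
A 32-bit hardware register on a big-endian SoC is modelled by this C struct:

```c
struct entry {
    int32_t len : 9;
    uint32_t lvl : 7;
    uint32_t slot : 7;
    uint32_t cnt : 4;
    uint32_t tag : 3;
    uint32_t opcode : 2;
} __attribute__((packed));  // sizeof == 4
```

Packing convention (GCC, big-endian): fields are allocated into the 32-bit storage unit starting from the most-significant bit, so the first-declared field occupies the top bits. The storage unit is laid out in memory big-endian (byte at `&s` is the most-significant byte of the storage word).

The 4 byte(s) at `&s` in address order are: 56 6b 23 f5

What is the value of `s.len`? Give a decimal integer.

172

[0]=0x56 [1]=0x6b [2]=0x23 [3]=0xf5 (big-endian) → word 0x566b23f5
len:9 @ bit 23 → (0x566b23f5>>23)&0x1ff = 0xac  ←
lvl:7 @ bit 16 → (0x566b23f5>>16)&0x7f = 0x6b
slot:7 @ bit 9 → (0x566b23f5>>9)&0x7f = 0x11
cnt:4 @ bit 5 → (0x566b23f5>>5)&0xf = 0xf
tag:3 @ bit 2 → (0x566b23f5>>2)&0x7 = 0x5
opcode:2 @ bit 0 → (0x566b23f5>>0)&0x3 = 0x1
len signed 9b, MSB=0: value = 172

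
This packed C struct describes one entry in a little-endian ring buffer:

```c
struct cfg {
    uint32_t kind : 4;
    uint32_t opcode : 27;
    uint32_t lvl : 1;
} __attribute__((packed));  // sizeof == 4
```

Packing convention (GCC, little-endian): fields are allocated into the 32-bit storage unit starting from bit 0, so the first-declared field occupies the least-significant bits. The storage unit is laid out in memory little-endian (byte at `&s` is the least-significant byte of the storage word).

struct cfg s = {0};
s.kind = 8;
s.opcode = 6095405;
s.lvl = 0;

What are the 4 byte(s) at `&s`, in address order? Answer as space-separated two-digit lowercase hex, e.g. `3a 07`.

kind:4 = 8 → 0x8 << 0 → word 0x00000008
opcode:27 = 6095405 → 0x5d022d << 4 → word 0x05d022d8
lvl:1 = 0 → 0x0 << 31 → word 0x05d022d8
word = 0x05d022d8 → little-endian bytes:
  [0]=0xd8  [1]=0x22  [2]=0xd0  [3]=0x05

d8 22 d0 05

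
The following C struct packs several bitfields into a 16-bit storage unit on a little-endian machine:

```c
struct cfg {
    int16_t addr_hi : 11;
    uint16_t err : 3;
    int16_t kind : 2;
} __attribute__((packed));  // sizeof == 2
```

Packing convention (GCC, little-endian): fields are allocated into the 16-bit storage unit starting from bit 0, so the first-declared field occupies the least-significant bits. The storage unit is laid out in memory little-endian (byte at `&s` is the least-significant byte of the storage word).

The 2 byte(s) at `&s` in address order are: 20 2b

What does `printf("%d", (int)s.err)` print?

[0]=0x20 [1]=0x2b (little-endian) → word 0x2b20
addr_hi:11 @ bit 0 → (0x2b20>>0)&0x7ff = 0x320
err:3 @ bit 11 → (0x2b20>>11)&0x7 = 0x5  ←
kind:2 @ bit 14 → (0x2b20>>14)&0x3 = 0x0

5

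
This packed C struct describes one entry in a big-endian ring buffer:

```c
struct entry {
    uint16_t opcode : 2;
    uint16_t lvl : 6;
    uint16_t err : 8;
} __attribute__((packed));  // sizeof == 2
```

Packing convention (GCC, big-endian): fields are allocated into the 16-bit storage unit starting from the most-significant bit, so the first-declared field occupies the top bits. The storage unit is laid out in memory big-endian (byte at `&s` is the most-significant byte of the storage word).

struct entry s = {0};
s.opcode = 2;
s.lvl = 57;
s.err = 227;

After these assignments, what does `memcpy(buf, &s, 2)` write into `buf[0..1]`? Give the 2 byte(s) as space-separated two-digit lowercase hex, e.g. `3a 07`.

[14+:2] opcode=2 & 0x3 = 0x2; word=0x8000
[8+:6] lvl=57 & 0x3f = 0x39; word=0xb900
[0+:8] err=227 & 0xff = 0xe3; word=0xb9e3
word = 0xb9e3 → big-endian bytes:
  [0]=0xb9  [1]=0xe3

b9 e3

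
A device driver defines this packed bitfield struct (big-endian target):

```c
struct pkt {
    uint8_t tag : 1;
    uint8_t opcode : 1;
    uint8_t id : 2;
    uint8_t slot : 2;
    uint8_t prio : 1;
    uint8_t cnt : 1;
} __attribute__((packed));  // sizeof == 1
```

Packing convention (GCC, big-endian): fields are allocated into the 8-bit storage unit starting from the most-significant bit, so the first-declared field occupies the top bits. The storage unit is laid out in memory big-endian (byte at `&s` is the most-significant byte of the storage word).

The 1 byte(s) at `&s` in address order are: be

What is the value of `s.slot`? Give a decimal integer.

3

[0]=0xbe (big-endian) → word 0xbe
tag:1 @ bit 7 → (0xbe>>7)&0x1 = 0x1
opcode:1 @ bit 6 → (0xbe>>6)&0x1 = 0x0
id:2 @ bit 4 → (0xbe>>4)&0x3 = 0x3
slot:2 @ bit 2 → (0xbe>>2)&0x3 = 0x3  ←
prio:1 @ bit 1 → (0xbe>>1)&0x1 = 0x1
cnt:1 @ bit 0 → (0xbe>>0)&0x1 = 0x0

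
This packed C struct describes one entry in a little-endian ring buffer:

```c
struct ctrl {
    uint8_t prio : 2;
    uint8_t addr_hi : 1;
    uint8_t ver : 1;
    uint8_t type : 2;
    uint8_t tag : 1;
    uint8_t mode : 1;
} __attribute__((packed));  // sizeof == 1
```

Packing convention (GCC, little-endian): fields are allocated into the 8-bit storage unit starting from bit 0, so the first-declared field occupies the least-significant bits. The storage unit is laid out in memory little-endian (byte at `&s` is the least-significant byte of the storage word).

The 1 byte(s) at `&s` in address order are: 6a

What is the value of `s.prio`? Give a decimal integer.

2

[0]=0x6a (little-endian) → word 0x6a
prio [0+:2] = (word>>0) & 0x3 = 2  ←
addr_hi [2+:1] = (word>>2) & 0x1 = 0
ver [3+:1] = (word>>3) & 0x1 = 1
type [4+:2] = (word>>4) & 0x3 = 2
tag [6+:1] = (word>>6) & 0x1 = 1
mode [7+:1] = (word>>7) & 0x1 = 0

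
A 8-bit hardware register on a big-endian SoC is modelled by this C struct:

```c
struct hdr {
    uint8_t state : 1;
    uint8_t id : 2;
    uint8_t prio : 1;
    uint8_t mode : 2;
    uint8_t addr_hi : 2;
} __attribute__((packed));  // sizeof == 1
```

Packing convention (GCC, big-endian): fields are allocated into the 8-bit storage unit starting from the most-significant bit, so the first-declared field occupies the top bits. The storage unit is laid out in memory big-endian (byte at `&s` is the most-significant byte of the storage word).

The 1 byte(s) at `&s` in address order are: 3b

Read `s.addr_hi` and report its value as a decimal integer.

3

[0]=0x3b (big-endian) → word 0x3b
state:1 @ bit 7 → (0x3b>>7)&0x1 = 0x0
id:2 @ bit 5 → (0x3b>>5)&0x3 = 0x1
prio:1 @ bit 4 → (0x3b>>4)&0x1 = 0x1
mode:2 @ bit 2 → (0x3b>>2)&0x3 = 0x2
addr_hi:2 @ bit 0 → (0x3b>>0)&0x3 = 0x3  ←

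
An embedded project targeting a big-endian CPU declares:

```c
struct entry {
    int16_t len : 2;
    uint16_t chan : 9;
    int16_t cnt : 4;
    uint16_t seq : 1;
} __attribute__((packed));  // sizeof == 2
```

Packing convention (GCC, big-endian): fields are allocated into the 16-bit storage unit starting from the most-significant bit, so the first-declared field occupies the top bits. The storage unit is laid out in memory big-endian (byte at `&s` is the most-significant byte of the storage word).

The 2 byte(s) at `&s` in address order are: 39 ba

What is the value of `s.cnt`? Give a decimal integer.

[0]=0x39 [1]=0xba (big-endian) → word 0x39ba
len [14+:2] = (word>>14) & 0x3 = 0
chan [5+:9] = (word>>5) & 0x1ff = 461
cnt [1+:4] = (word>>1) & 0xf = 13  ←
seq [0+:1] = (word>>0) & 0x1 = 0
cnt signed 4b, MSB=1: 13 - 16 = -3

-3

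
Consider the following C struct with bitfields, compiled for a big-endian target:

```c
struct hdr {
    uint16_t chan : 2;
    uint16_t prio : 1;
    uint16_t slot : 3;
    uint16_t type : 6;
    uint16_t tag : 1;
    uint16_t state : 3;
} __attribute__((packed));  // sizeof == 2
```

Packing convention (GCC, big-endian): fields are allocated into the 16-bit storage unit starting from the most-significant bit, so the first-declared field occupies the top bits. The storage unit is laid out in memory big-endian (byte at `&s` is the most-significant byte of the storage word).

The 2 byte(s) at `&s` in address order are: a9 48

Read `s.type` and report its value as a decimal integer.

[0]=0xa9 [1]=0x48 (big-endian) → word 0xa948
chan [14+:2] = (word>>14) & 0x3 = 2
prio [13+:1] = (word>>13) & 0x1 = 1
slot [10+:3] = (word>>10) & 0x7 = 2
type [4+:6] = (word>>4) & 0x3f = 20  ←
tag [3+:1] = (word>>3) & 0x1 = 1
state [0+:3] = (word>>0) & 0x7 = 0

20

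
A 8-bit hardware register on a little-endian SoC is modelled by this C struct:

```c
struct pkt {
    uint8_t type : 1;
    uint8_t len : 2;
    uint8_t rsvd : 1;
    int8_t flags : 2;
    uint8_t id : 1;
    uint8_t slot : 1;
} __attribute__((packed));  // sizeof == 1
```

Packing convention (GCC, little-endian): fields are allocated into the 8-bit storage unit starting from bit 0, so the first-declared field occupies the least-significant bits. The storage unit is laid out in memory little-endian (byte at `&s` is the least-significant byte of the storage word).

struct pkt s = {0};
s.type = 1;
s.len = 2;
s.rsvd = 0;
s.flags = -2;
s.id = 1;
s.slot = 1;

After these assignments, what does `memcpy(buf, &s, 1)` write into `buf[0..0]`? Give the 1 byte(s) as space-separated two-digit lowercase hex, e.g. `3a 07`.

e5

type (1b) val=1 bits=0x1 at bit 0: 0x01
len (2b) val=2 bits=0x2 at bit 1: 0x05
rsvd (1b) val=0 bits=0x0 at bit 3: 0x05
flags (2b) val=-2 bits=0x2 at bit 4: 0x25
id (1b) val=1 bits=0x1 at bit 6: 0x65
slot (1b) val=1 bits=0x1 at bit 7: 0xe5
word = 0xe5 → little-endian bytes:
  [0]=0xe5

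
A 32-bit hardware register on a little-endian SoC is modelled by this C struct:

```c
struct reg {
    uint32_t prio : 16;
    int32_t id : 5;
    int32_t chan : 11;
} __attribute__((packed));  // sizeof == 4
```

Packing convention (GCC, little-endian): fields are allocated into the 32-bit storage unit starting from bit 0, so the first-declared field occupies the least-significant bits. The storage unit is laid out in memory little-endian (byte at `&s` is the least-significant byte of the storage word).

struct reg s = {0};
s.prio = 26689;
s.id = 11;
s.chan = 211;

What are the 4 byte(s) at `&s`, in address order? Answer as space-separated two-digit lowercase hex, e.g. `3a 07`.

prio:16 = 26689 → 0x6841 << 0 → word 0x00006841
id:5 = 11 → 0xb << 16 → word 0x000b6841
chan:11 = 211 → 0xd3 << 21 → word 0x1a6b6841
word = 0x1a6b6841 → little-endian bytes:
  [0]=0x41  [1]=0x68  [2]=0x6b  [3]=0x1a

41 68 6b 1a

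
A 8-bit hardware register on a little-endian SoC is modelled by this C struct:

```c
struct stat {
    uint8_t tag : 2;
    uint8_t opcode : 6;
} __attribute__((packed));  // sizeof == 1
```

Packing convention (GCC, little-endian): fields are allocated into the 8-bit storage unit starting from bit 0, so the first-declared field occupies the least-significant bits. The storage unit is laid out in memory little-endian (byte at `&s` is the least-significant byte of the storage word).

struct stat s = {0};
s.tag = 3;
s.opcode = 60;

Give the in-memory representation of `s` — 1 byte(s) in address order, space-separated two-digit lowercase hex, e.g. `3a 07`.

tag (2b) val=3 bits=0x3 at bit 0: 0x03
opcode (6b) val=60 bits=0x3c at bit 2: 0xf3
word = 0xf3 → little-endian bytes:
  [0]=0xf3

f3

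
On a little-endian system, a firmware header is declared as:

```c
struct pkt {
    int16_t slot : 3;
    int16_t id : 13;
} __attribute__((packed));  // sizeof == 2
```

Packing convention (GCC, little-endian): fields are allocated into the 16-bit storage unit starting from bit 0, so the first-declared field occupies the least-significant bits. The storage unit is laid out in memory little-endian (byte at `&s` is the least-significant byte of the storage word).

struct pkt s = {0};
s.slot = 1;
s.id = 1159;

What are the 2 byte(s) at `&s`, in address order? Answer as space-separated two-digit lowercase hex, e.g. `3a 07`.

[0+:3] slot=1 & 0x7 = 0x1; word=0x0001
[3+:13] id=1159 & 0x1fff = 0x487; word=0x2439
word = 0x2439 → little-endian bytes:
  [0]=0x39  [1]=0x24

39 24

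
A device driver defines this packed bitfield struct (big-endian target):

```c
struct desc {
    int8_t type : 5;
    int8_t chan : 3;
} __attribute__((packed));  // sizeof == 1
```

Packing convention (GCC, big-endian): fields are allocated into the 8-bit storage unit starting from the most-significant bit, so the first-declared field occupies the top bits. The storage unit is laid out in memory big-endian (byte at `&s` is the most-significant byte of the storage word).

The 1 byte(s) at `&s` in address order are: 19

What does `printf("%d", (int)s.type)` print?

3

[0]=0x19 (big-endian) → word 0x19
type:5 @ bit 3 → (0x19>>3)&0x1f = 0x3  ←
chan:3 @ bit 0 → (0x19>>0)&0x7 = 0x1
type signed 5b, MSB=0: value = 3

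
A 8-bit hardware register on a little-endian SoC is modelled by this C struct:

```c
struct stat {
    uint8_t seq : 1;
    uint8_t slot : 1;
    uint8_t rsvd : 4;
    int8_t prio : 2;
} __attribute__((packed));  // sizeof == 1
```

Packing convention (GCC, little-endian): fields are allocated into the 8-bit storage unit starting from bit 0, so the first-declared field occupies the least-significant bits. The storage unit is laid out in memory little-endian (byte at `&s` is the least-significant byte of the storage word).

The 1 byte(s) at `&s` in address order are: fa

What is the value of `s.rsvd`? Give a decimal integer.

[0]=0xfa (little-endian) → word 0xfa
seq:1 @ bit 0 → (0xfa>>0)&0x1 = 0x0
slot:1 @ bit 1 → (0xfa>>1)&0x1 = 0x1
rsvd:4 @ bit 2 → (0xfa>>2)&0xf = 0xe  ←
prio:2 @ bit 6 → (0xfa>>6)&0x3 = 0x3

14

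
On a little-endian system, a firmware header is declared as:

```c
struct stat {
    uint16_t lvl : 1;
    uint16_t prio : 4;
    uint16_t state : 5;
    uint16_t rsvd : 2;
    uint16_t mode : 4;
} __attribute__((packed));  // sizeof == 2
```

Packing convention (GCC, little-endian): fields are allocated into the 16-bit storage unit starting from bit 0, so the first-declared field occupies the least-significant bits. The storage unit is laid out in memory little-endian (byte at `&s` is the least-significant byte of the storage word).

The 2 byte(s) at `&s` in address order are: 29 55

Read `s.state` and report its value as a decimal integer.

9

[0]=0x29 [1]=0x55 (little-endian) → word 0x5529
lvl [0+:1] = (word>>0) & 0x1 = 1
prio [1+:4] = (word>>1) & 0xf = 4
state [5+:5] = (word>>5) & 0x1f = 9  ←
rsvd [10+:2] = (word>>10) & 0x3 = 1
mode [12+:4] = (word>>12) & 0xf = 5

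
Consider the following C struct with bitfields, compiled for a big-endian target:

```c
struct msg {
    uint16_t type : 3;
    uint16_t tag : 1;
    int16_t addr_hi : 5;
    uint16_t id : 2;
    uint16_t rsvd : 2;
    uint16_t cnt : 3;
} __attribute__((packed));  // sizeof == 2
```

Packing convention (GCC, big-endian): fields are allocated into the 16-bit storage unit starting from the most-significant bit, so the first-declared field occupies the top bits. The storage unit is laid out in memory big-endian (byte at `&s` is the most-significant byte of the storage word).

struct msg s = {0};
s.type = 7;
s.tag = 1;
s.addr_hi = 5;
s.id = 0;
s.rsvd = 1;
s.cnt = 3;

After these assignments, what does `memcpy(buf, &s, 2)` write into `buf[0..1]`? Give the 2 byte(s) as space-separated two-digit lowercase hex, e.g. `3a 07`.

f2 8b

type:3 = 7 → 0x7 << 13 → word 0xe000
tag:1 = 1 → 0x1 << 12 → word 0xf000
addr_hi:5 = 5 → 0x5 << 7 → word 0xf280
id:2 = 0 → 0x0 << 5 → word 0xf280
rsvd:2 = 1 → 0x1 << 3 → word 0xf288
cnt:3 = 3 → 0x3 << 0 → word 0xf28b
word = 0xf28b → big-endian bytes:
  [0]=0xf2  [1]=0x8b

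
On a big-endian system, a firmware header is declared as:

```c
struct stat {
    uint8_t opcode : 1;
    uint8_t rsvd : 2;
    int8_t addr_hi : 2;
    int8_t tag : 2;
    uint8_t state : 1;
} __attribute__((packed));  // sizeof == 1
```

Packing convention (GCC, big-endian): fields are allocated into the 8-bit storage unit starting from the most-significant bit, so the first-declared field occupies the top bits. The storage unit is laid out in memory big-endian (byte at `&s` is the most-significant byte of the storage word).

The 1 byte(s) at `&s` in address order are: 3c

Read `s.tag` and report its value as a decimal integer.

-2

[0]=0x3c (big-endian) → word 0x3c
opcode [7+:1] = (word>>7) & 0x1 = 0
rsvd [5+:2] = (word>>5) & 0x3 = 1
addr_hi [3+:2] = (word>>3) & 0x3 = 3
tag [1+:2] = (word>>1) & 0x3 = 2  ←
state [0+:1] = (word>>0) & 0x1 = 0
tag signed 2b, MSB=1: 2 - 4 = -2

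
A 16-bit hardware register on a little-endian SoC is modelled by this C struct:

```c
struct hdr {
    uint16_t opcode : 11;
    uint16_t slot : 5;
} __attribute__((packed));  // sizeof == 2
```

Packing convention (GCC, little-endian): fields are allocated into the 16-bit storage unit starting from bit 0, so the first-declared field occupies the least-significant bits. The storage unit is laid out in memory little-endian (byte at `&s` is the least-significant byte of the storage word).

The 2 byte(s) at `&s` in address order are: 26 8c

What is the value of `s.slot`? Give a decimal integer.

[0]=0x26 [1]=0x8c (little-endian) → word 0x8c26
opcode [0+:11] = (word>>0) & 0x7ff = 1062
slot [11+:5] = (word>>11) & 0x1f = 17  ←

17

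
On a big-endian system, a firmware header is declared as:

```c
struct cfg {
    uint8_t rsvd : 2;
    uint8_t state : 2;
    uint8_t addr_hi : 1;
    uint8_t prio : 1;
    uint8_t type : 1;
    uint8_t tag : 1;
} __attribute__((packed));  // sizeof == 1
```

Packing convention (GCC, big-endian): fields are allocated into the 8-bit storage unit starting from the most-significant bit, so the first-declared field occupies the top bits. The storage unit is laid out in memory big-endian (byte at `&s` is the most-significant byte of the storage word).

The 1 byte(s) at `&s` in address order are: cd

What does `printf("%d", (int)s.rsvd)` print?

3

[0]=0xcd (big-endian) → word 0xcd
rsvd:2 @ bit 6 → (0xcd>>6)&0x3 = 0x3  ←
state:2 @ bit 4 → (0xcd>>4)&0x3 = 0x0
addr_hi:1 @ bit 3 → (0xcd>>3)&0x1 = 0x1
prio:1 @ bit 2 → (0xcd>>2)&0x1 = 0x1
type:1 @ bit 1 → (0xcd>>1)&0x1 = 0x0
tag:1 @ bit 0 → (0xcd>>0)&0x1 = 0x1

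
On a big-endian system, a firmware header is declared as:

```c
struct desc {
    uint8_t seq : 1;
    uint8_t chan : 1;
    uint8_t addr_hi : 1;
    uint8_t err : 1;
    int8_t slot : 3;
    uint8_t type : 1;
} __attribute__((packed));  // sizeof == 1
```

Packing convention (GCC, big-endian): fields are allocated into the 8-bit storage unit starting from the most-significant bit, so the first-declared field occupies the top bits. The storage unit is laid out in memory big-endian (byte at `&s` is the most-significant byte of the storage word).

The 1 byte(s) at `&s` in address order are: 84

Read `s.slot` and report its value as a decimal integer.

[0]=0x84 (big-endian) → word 0x84
seq [7+:1] = (word>>7) & 0x1 = 1
chan [6+:1] = (word>>6) & 0x1 = 0
addr_hi [5+:1] = (word>>5) & 0x1 = 0
err [4+:1] = (word>>4) & 0x1 = 0
slot [1+:3] = (word>>1) & 0x7 = 2  ←
type [0+:1] = (word>>0) & 0x1 = 0
slot signed 3b, MSB=0: value = 2

2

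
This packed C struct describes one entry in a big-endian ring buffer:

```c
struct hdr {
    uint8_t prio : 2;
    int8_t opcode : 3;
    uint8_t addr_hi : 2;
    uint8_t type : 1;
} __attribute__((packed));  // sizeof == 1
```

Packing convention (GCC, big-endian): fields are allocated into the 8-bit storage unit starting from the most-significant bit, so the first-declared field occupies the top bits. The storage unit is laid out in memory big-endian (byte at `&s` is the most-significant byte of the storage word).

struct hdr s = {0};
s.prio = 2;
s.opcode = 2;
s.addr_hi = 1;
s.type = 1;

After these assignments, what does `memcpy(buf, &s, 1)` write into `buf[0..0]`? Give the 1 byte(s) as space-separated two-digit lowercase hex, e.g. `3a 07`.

93

prio (2b) val=2 bits=0x2 at bit 6: 0x80
opcode (3b) val=2 bits=0x2 at bit 3: 0x90
addr_hi (2b) val=1 bits=0x1 at bit 1: 0x92
type (1b) val=1 bits=0x1 at bit 0: 0x93
word = 0x93 → big-endian bytes:
  [0]=0x93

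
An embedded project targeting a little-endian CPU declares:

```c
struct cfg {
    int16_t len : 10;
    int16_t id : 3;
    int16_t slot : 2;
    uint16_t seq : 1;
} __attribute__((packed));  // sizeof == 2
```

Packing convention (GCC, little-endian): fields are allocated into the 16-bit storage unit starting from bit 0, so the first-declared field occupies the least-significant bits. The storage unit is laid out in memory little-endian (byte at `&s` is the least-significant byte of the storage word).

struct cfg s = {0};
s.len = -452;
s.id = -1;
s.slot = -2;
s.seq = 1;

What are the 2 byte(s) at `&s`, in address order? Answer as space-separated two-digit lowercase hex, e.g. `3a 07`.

len:10 = -452 → 0x23c << 0 → word 0x023c
id:3 = -1 → 0x7 << 10 → word 0x1e3c
slot:2 = -2 → 0x2 << 13 → word 0x5e3c
seq:1 = 1 → 0x1 << 15 → word 0xde3c
word = 0xde3c → little-endian bytes:
  [0]=0x3c  [1]=0xde

3c de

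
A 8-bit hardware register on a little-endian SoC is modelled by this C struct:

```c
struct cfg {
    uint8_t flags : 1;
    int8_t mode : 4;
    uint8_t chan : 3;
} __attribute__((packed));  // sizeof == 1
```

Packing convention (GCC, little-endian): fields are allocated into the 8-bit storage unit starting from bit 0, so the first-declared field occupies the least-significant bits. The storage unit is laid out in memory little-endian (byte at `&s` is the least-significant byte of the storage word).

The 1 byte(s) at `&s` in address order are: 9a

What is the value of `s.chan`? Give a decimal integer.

4

[0]=0x9a (little-endian) → word 0x9a
flags [0+:1] = (word>>0) & 0x1 = 0
mode [1+:4] = (word>>1) & 0xf = 13
chan [5+:3] = (word>>5) & 0x7 = 4  ←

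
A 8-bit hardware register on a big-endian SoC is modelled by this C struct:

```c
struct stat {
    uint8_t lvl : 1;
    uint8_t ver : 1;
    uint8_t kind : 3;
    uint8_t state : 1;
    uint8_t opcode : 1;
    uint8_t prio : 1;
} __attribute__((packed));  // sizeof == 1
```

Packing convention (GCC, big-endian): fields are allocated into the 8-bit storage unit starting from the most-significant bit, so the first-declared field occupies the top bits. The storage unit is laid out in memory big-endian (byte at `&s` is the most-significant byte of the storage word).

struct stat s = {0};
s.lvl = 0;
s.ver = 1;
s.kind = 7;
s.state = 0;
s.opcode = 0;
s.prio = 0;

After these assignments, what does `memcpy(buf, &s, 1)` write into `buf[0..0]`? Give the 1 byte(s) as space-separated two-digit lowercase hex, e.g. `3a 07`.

78

[7+:1] lvl=0 & 0x1 = 0x0; word=0x00
[6+:1] ver=1 & 0x1 = 0x1; word=0x40
[3+:3] kind=7 & 0x7 = 0x7; word=0x78
[2+:1] state=0 & 0x1 = 0x0; word=0x78
[1+:1] opcode=0 & 0x1 = 0x0; word=0x78
[0+:1] prio=0 & 0x1 = 0x0; word=0x78
word = 0x78 → big-endian bytes:
  [0]=0x78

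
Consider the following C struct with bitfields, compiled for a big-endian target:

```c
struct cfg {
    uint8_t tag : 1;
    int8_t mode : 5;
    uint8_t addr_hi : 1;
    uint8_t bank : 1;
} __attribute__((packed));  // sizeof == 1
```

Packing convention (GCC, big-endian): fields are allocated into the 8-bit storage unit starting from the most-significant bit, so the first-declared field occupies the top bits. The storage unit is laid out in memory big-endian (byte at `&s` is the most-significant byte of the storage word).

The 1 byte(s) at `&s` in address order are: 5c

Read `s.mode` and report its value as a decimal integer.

-9

[0]=0x5c (big-endian) → word 0x5c
tag [7+:1] = (word>>7) & 0x1 = 0
mode [2+:5] = (word>>2) & 0x1f = 23  ←
addr_hi [1+:1] = (word>>1) & 0x1 = 0
bank [0+:1] = (word>>0) & 0x1 = 0
mode signed 5b, MSB=1: 23 - 32 = -9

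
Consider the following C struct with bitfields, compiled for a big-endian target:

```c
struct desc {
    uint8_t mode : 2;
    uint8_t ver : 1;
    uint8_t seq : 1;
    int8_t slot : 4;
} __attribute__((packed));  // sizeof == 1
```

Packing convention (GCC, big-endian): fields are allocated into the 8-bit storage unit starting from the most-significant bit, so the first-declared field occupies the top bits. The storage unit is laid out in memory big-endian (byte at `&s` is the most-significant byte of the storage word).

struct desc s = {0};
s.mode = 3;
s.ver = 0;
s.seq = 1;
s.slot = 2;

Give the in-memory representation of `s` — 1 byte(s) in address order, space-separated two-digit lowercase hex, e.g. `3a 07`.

d2

[6+:2] mode=3 & 0x3 = 0x3; word=0xc0
[5+:1] ver=0 & 0x1 = 0x0; word=0xc0
[4+:1] seq=1 & 0x1 = 0x1; word=0xd0
[0+:4] slot=2 & 0xf = 0x2; word=0xd2
word = 0xd2 → big-endian bytes:
  [0]=0xd2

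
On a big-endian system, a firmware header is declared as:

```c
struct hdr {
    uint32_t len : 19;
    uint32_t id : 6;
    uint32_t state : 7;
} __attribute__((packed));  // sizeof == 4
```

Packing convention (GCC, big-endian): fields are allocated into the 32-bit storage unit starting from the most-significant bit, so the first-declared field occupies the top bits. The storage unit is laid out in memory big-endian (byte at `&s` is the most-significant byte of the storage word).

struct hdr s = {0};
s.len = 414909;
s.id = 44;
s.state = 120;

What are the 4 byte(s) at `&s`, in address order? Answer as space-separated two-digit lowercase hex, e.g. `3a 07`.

len (19b) val=414909 bits=0x654bd at bit 13: 0xca97a000
id (6b) val=44 bits=0x2c at bit 7: 0xca97b600
state (7b) val=120 bits=0x78 at bit 0: 0xca97b678
word = 0xca97b678 → big-endian bytes:
  [0]=0xca  [1]=0x97  [2]=0xb6  [3]=0x78

ca 97 b6 78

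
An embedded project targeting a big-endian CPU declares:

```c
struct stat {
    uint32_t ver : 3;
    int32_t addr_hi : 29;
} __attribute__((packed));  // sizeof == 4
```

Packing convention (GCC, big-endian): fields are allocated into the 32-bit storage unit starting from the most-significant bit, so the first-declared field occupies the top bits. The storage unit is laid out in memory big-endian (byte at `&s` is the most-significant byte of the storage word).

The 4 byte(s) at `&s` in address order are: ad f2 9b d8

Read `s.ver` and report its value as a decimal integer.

5

[0]=0xad [1]=0xf2 [2]=0x9b [3]=0xd8 (big-endian) → word 0xadf29bd8
ver [29+:3] = (word>>29) & 0x7 = 5  ←
addr_hi [0+:29] = (word>>0) & 0x1fffffff = 234003416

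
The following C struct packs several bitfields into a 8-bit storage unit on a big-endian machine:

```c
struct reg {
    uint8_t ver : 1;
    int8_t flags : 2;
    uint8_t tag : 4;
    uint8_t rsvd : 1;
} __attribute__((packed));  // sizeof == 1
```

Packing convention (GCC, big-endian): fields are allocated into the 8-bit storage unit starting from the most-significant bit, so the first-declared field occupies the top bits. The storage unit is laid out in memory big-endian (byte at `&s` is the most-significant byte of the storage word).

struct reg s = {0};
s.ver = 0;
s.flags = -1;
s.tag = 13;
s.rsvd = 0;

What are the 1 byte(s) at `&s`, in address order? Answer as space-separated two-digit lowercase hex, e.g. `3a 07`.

ver (1b) val=0 bits=0x0 at bit 7: 0x00
flags (2b) val=-1 bits=0x3 at bit 5: 0x60
tag (4b) val=13 bits=0xd at bit 1: 0x7a
rsvd (1b) val=0 bits=0x0 at bit 0: 0x7a
word = 0x7a → big-endian bytes:
  [0]=0x7a

7a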